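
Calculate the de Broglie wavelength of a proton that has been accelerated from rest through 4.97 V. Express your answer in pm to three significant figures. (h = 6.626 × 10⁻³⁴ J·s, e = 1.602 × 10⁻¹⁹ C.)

λ = 12.8 pm

KE = eV = 1.602 × 10⁻¹⁹ × 4.970 = 7.962 × 10⁻¹⁹ J.
p = √(2mKE) = √(2 × 1.673 × 10⁻²⁷ × 7.962 × 10⁻¹⁹) = 5.161 × 10⁻²³ kg·m/s.
λ = h/p = 6.626 × 10⁻³⁴ / 5.161 × 10⁻²³ = 1.28 × 10⁻¹¹ m = 12.8 pm.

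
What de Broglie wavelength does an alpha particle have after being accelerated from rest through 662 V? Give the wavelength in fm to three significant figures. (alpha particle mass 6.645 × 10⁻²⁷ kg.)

KE = 2eV = 2 × 1.602 × 10⁻¹⁹ × 662.0 = 2.121 × 10⁻¹⁶ J.
p = √(2mKE) = √(2 × 6.645 × 10⁻²⁷ × 2.121 × 10⁻¹⁶) = 1.679 × 10⁻²¹ kg·m/s.
λ = h/p = 6.626 × 10⁻³⁴ / 1.679 × 10⁻²¹ = 3.95 × 10⁻¹³ m = 395 fm.

λ = 395 fm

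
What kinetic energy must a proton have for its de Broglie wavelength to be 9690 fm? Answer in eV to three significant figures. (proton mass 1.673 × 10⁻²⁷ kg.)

p = h/λ = 6.626 × 10⁻³⁴ / 9.690 × 10⁻¹² = 6.838 × 10⁻²³ kg·m/s.
KE = p²/(2m) = (6.838 × 10⁻²³)² / (2 × 1.673 × 10⁻²⁷) = 1.397 × 10⁻¹⁸ J = 8.72 eV.

KE = 8.72 eV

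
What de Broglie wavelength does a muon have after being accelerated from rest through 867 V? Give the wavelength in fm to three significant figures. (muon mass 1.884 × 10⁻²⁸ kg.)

λ = 2900 fm

KE = eV = 1.602 × 10⁻¹⁹ × 867.0 = 1.389 × 10⁻¹⁶ J.
p = √(2mKE) = √(2 × 1.884 × 10⁻²⁸ × 1.389 × 10⁻¹⁶) = 2.288 × 10⁻²² kg·m/s.
λ = h/p = 6.626 × 10⁻³⁴ / 2.288 × 10⁻²² = 2.90 × 10⁻¹² m = 2900 fm.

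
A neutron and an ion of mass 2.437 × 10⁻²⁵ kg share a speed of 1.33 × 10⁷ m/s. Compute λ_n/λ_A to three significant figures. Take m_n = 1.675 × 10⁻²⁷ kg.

At fixed v, p = mv so λ = h/(mv) ∝ 1/m.
λ_n/λ_A = m_A/m_n = 2.437 × 10⁻²⁵/1.675 × 10⁻²⁷ = 145.

λ_n/λ_A = 145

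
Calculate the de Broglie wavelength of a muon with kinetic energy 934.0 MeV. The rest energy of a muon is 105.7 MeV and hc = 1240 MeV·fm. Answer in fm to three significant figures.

Total energy E = KE + m₀c² = 934.0 + 105.7 = 1039.7 MeV.
(pc)² = E² − (m₀c²)² = (1039.7)² − (105.7)² = 1.070 × 10⁶ MeV², so pc = 1034 MeV.
λ = hc/(pc) = 1240 MeV·fm / 1034 MeV = 1.20 fm.

λ = 1.20 fm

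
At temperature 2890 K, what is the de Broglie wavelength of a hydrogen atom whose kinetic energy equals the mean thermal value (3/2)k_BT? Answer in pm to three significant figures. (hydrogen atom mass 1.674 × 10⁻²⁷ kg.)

λ = 46.8 pm

KE = (3/2)k_BT = 1.5 × 1.381 × 10⁻²³ × 2890 = 5.987 × 10⁻²⁰ J.
p = √(2mKE) = √(2 × 1.674 × 10⁻²⁷ × 5.987 × 10⁻²⁰) = 1.416 × 10⁻²³ kg·m/s.
λ = h/p = 4.68 × 10⁻¹¹ m = 46.8 pm.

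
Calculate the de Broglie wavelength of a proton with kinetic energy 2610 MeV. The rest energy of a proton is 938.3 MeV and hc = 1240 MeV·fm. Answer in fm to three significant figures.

Total energy E = KE + m₀c² = 2610 + 938.3 = 3548.3 MeV.
(pc)² = E² − (m₀c²)² = (3548.3)² − (938.3)² = 1.171 × 10⁷ MeV², so pc = 3422 MeV.
λ = hc/(pc) = 1240 MeV·fm / 3422 MeV = 0.362 fm.

λ = 0.362 fm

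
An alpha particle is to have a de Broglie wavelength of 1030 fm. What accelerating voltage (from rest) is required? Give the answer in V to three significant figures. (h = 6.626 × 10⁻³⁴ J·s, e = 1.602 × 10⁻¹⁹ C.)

V = 97.2 V

p = h/λ = 6.626 × 10⁻³⁴ / 1.030 × 10⁻¹² = 6.433 × 10⁻²² kg·m/s.
KE = p²/(2m) = 3.114 × 10⁻¹⁷ J.
V = KE/2e = 3.114 × 10⁻¹⁷ / (2 × 1.602 × 10⁻¹⁹) = 97.2 V.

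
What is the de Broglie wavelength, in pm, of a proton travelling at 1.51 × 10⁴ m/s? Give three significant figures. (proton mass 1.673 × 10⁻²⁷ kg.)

p = mv = 1.673 × 10⁻²⁷ × 1.51 × 10⁴ = 2.526 × 10⁻²³ kg·m/s.
λ = h/p = 6.626 × 10⁻³⁴ / 2.526 × 10⁻²³ = 2.62 × 10⁻¹¹ m = 26.2 pm.

λ = 26.2 pm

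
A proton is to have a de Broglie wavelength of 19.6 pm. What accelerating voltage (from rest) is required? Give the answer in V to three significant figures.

V = 2.13 V

p = h/λ = 6.626 × 10⁻³⁴ / 1.960 × 10⁻¹¹ = 3.381 × 10⁻²³ kg·m/s.
KE = p²/(2m) = 3.416 × 10⁻¹⁹ J.
V = KE/e = 3.416 × 10⁻¹⁹ / (1.602 × 10⁻¹⁹) = 2.13 V.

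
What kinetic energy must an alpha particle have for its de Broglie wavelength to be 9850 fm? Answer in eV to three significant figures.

p = h/λ = 6.626 × 10⁻³⁴ / 9.850 × 10⁻¹² = 6.727 × 10⁻²³ kg·m/s.
KE = p²/(2m) = (6.727 × 10⁻²³)² / (2 × 6.645 × 10⁻²⁷) = 3.405 × 10⁻¹⁹ J = 2.13 eV.

KE = 2.13 eV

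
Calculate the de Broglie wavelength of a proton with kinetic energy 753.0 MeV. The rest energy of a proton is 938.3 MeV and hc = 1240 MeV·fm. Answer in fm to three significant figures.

λ = 0.881 fm

Total energy E = KE + m₀c² = 753.0 + 938.3 = 1691.3 MeV.
(pc)² = E² − (m₀c²)² = (1691.3)² − (938.3)² = 1.980 × 10⁶ MeV², so pc = 1407 MeV.
λ = hc/(pc) = 1240 MeV·fm / 1407 MeV = 0.881 fm.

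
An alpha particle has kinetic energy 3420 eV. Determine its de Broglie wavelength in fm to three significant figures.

λ = 246 fm

KE = 3420 eV = 5.479 × 10⁻¹⁶ J.
p = √(2mKE) = √(2 × 6.645 × 10⁻²⁷ × 5.479 × 10⁻¹⁶) = 2.698 × 10⁻²¹ kg·m/s.
λ = h/p = 6.626 × 10⁻³⁴ / 2.698 × 10⁻²¹ = 2.46 × 10⁻¹³ m = 246 fm.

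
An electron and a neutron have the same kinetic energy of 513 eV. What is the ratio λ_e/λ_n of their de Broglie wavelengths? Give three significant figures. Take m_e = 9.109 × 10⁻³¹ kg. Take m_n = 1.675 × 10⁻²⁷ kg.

At fixed KE, p = √(2mKE) so λ = h/p ∝ 1/√m.
λ_e/λ_n = √(m_n/m_e) = √(1.675 × 10⁻²⁷/9.109 × 10⁻³¹) = √(1839) = 42.9.

λ_e/λ_n = 42.9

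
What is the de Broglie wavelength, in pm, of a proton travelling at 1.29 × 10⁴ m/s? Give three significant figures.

λ = 30.7 pm

p = mv = 1.673 × 10⁻²⁷ × 1.29 × 10⁴ = 2.158 × 10⁻²³ kg·m/s.
λ = h/p = 6.626 × 10⁻³⁴ / 2.158 × 10⁻²³ = 3.07 × 10⁻¹¹ m = 30.7 pm.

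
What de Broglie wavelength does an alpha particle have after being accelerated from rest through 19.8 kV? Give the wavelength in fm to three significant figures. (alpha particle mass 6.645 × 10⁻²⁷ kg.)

KE = 2eV = 2 × 1.602 × 10⁻¹⁹ × 1.980 × 10⁴ = 6.344 × 10⁻¹⁵ J.
p = √(2mKE) = √(2 × 6.645 × 10⁻²⁷ × 6.344 × 10⁻¹⁵) = 9.182 × 10⁻²¹ kg·m/s.
λ = h/p = 6.626 × 10⁻³⁴ / 9.182 × 10⁻²¹ = 7.22 × 10⁻¹⁴ m = 72.2 fm.

λ = 72.2 fm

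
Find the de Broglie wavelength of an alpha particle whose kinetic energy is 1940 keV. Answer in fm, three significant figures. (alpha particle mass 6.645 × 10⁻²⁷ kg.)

KE = 1940 keV = 3.108 × 10⁻¹³ J.
p = √(2mKE) = √(2 × 6.645 × 10⁻²⁷ × 3.108 × 10⁻¹³) = 6.427 × 10⁻²⁰ kg·m/s.
λ = h/p = 6.626 × 10⁻³⁴ / 6.427 × 10⁻²⁰ = 1.03 × 10⁻¹⁴ m = 10.3 fm.

λ = 10.3 fm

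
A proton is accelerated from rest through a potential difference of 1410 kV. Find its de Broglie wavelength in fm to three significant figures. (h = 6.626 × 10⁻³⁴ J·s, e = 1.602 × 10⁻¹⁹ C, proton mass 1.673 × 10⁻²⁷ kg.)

KE = eV = 1.602 × 10⁻¹⁹ × 1.410 × 10⁶ = 2.259 × 10⁻¹³ J.
p = √(2mKE) = √(2 × 1.673 × 10⁻²⁷ × 2.259 × 10⁻¹³) = 2.749 × 10⁻²⁰ kg·m/s.
λ = h/p = 6.626 × 10⁻³⁴ / 2.749 × 10⁻²⁰ = 2.41 × 10⁻¹⁴ m = 24.1 fm.

λ = 24.1 fm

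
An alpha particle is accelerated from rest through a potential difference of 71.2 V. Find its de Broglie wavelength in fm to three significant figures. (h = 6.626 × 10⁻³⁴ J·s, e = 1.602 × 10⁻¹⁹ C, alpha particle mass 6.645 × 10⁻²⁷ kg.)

KE = 2eV = 2 × 1.602 × 10⁻¹⁹ × 71.20 = 2.281 × 10⁻¹⁷ J.
p = √(2mKE) = √(2 × 6.645 × 10⁻²⁷ × 2.281 × 10⁻¹⁷) = 5.506 × 10⁻²² kg·m/s.
λ = h/p = 6.626 × 10⁻³⁴ / 5.506 × 10⁻²² = 1.20 × 10⁻¹² m = 1200 fm.

λ = 1200 fm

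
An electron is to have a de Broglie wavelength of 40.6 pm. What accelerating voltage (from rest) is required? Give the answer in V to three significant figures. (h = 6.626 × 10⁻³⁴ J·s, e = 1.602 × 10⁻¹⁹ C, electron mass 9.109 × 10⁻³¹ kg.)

p = h/λ = 6.626 × 10⁻³⁴ / 4.060 × 10⁻¹¹ = 1.632 × 10⁻²³ kg·m/s.
KE = p²/(2m) = 1.462 × 10⁻¹⁶ J.
V = KE/e = 1.462 × 10⁻¹⁶ / (1.602 × 10⁻¹⁹) = 913 V.

V = 913 V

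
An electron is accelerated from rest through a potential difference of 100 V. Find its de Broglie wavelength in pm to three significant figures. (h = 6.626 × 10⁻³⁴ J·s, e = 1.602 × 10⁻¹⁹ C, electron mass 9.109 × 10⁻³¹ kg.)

KE = eV = 1.602 × 10⁻¹⁹ × 100.0 = 1.602 × 10⁻¹⁷ J.
p = √(2mKE) = √(2 × 9.109 × 10⁻³¹ × 1.602 × 10⁻¹⁷) = 5.402 × 10⁻²⁴ kg·m/s.
λ = h/p = 6.626 × 10⁻³⁴ / 5.402 × 10⁻²⁴ = 1.23 × 10⁻¹⁰ m = 123 pm.

λ = 123 pm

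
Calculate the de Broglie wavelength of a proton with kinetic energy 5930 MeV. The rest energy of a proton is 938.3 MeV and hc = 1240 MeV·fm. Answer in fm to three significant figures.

Total energy E = KE + m₀c² = 5930 + 938.3 = 6868.3 MeV.
(pc)² = E² − (m₀c²)² = (6868.3)² − (938.3)² = 4.629 × 10⁷ MeV², so pc = 6804 MeV.
λ = hc/(pc) = 1240 MeV·fm / 6804 MeV = 0.182 fm.

λ = 0.182 fm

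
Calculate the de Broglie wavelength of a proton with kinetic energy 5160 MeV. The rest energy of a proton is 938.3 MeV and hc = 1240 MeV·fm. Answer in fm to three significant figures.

λ = 0.206 fm

Total energy E = KE + m₀c² = 5160 + 938.3 = 6098.3 MeV.
(pc)² = E² − (m₀c²)² = (6098.3)² − (938.3)² = 3.631 × 10⁷ MeV², so pc = 6026 MeV.
λ = hc/(pc) = 1240 MeV·fm / 6026 MeV = 0.206 fm.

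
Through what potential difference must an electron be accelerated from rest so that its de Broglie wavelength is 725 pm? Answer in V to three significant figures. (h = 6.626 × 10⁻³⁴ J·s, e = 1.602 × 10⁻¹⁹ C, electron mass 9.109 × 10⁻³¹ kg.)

V = 2.86 V

p = h/λ = 6.626 × 10⁻³⁴ / 7.250 × 10⁻¹⁰ = 9.139 × 10⁻²⁵ kg·m/s.
KE = p²/(2m) = 4.585 × 10⁻¹⁹ J.
V = KE/e = 4.585 × 10⁻¹⁹ / (1.602 × 10⁻¹⁹) = 2.86 V.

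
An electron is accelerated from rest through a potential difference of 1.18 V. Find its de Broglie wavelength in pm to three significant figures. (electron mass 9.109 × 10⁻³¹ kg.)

KE = eV = 1.602 × 10⁻¹⁹ × 1.180 = 1.890 × 10⁻¹⁹ J.
p = √(2mKE) = √(2 × 9.109 × 10⁻³¹ × 1.890 × 10⁻¹⁹) = 5.868 × 10⁻²⁵ kg·m/s.
λ = h/p = 6.626 × 10⁻³⁴ / 5.868 × 10⁻²⁵ = 1.13 × 10⁻⁹ m = 1130 pm.

λ = 1130 pm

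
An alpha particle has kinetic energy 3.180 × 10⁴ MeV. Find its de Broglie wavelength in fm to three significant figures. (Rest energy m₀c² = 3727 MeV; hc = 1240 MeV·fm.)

Total energy E = KE + m₀c² = 3.180 × 10⁴ + 3727 = 35527 MeV.
(pc)² = E² − (m₀c²)² = (35527)² − (3727)² = 1.248 × 10⁹ MeV², so pc = 3.533 × 10⁴ MeV.
λ = hc/(pc) = 1240 MeV·fm / 3.533 × 10⁴ MeV = 0.0351 fm.

λ = 0.0351 fm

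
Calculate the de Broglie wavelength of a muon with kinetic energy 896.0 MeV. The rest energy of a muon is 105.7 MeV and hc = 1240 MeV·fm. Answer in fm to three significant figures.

λ = 1.24 fm

Total energy E = KE + m₀c² = 896.0 + 105.7 = 1001.7 MeV.
(pc)² = E² − (m₀c²)² = (1001.7)² − (105.7)² = 9.922 × 10⁵ MeV², so pc = 996.1 MeV.
λ = hc/(pc) = 1240 MeV·fm / 996.1 MeV = 1.24 fm.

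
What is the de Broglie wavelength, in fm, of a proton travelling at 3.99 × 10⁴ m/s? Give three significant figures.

p = mv = 1.673 × 10⁻²⁷ × 3.99 × 10⁴ = 6.675 × 10⁻²³ kg·m/s.
λ = h/p = 6.626 × 10⁻³⁴ / 6.675 × 10⁻²³ = 9.93 × 10⁻¹² m = 9930 fm.

λ = 9930 fm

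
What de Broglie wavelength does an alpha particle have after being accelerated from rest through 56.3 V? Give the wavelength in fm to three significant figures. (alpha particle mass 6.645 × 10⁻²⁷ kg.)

λ = 1350 fm

KE = 2eV = 2 × 1.602 × 10⁻¹⁹ × 56.30 = 1.804 × 10⁻¹⁷ J.
p = √(2mKE) = √(2 × 6.645 × 10⁻²⁷ × 1.804 × 10⁻¹⁷) = 4.896 × 10⁻²² kg·m/s.
λ = h/p = 6.626 × 10⁻³⁴ / 4.896 × 10⁻²² = 1.35 × 10⁻¹² m = 1350 fm.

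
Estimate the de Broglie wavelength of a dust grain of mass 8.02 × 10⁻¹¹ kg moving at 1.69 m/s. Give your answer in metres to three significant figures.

p = mv = 8.02 × 10⁻¹¹ × 1.69 = 1.355 × 10⁻¹⁰ kg·m/s.
λ = h/p = 6.626 × 10⁻³⁴ / 1.355 × 10⁻¹⁰ = 4.89 × 10⁻²⁴ m.

λ = 4.89 × 10⁻²⁴ m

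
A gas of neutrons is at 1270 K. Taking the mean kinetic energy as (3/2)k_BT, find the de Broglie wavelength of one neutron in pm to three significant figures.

λ = 70.6 pm

KE = (3/2)k_BT = 1.5 × 1.381 × 10⁻²³ × 1270 = 2.631 × 10⁻²⁰ J.
p = √(2mKE) = √(2 × 1.675 × 10⁻²⁷ × 2.631 × 10⁻²⁰) = 9.388 × 10⁻²⁴ kg·m/s.
λ = h/p = 7.06 × 10⁻¹¹ m = 70.6 pm.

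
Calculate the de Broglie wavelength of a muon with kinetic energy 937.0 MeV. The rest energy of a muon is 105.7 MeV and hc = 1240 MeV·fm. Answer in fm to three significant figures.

Total energy E = KE + m₀c² = 937.0 + 105.7 = 1042.7 MeV.
(pc)² = E² − (m₀c²)² = (1042.7)² − (105.7)² = 1.076 × 10⁶ MeV², so pc = 1037 MeV.
λ = hc/(pc) = 1240 MeV·fm / 1037 MeV = 1.20 fm.

λ = 1.20 fm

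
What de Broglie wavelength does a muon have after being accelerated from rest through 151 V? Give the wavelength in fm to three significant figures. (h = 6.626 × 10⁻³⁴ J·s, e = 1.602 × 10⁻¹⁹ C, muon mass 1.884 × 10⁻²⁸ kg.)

KE = eV = 1.602 × 10⁻¹⁹ × 151.0 = 2.419 × 10⁻¹⁷ J.
p = √(2mKE) = √(2 × 1.884 × 10⁻²⁸ × 2.419 × 10⁻¹⁷) = 9.547 × 10⁻²³ kg·m/s.
λ = h/p = 6.626 × 10⁻³⁴ / 9.547 × 10⁻²³ = 6.94 × 10⁻¹² m = 6940 fm.

λ = 6940 fm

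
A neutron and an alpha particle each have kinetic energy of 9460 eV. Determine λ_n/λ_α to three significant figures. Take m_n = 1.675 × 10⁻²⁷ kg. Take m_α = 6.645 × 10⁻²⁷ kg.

At fixed KE, p = √(2mKE) so λ = h/p ∝ 1/√m.
λ_n/λ_α = √(m_α/m_n) = √(6.645 × 10⁻²⁷/1.675 × 10⁻²⁷) = √(3.967) = 1.99.

λ_n/λ_α = 1.99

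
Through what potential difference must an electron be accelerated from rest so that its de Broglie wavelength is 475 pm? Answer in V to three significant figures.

V = 6.67 V

p = h/λ = 6.626 × 10⁻³⁴ / 4.750 × 10⁻¹⁰ = 1.395 × 10⁻²⁴ kg·m/s.
KE = p²/(2m) = 1.068 × 10⁻¹⁸ J.
V = KE/e = 1.068 × 10⁻¹⁸ / (1.602 × 10⁻¹⁹) = 6.67 V.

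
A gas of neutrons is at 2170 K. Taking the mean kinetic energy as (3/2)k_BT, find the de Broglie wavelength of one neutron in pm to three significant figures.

KE = (3/2)k_BT = 1.5 × 1.381 × 10⁻²³ × 2170 = 4.495 × 10⁻²⁰ J.
p = √(2mKE) = √(2 × 1.675 × 10⁻²⁷ × 4.495 × 10⁻²⁰) = 1.227 × 10⁻²³ kg·m/s.
λ = h/p = 5.40 × 10⁻¹¹ m = 54.0 pm.

λ = 54.0 pm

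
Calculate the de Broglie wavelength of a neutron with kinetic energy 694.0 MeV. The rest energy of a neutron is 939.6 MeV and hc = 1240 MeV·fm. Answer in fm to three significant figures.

λ = 0.928 fm

Total energy E = KE + m₀c² = 694.0 + 939.6 = 1633.6 MeV.
(pc)² = E² − (m₀c²)² = (1633.6)² − (939.6)² = 1.786 × 10⁶ MeV², so pc = 1336 MeV.
λ = hc/(pc) = 1240 MeV·fm / 1336 MeV = 0.928 fm.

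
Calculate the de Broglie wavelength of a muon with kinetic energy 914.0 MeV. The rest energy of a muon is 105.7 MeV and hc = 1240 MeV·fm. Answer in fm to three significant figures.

Total energy E = KE + m₀c² = 914.0 + 105.7 = 1019.7 MeV.
(pc)² = E² − (m₀c²)² = (1019.7)² − (105.7)² = 1.029 × 10⁶ MeV², so pc = 1014 MeV.
λ = hc/(pc) = 1240 MeV·fm / 1014 MeV = 1.22 fm.

λ = 1.22 fm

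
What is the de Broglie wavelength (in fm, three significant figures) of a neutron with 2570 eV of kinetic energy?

λ = 564 fm

KE = 2570 eV = 4.117 × 10⁻¹⁶ J.
p = √(2mKE) = √(2 × 1.675 × 10⁻²⁷ × 4.117 × 10⁻¹⁶) = 1.174 × 10⁻²¹ kg·m/s.
λ = h/p = 6.626 × 10⁻³⁴ / 1.174 × 10⁻²¹ = 5.64 × 10⁻¹³ m = 564 fm.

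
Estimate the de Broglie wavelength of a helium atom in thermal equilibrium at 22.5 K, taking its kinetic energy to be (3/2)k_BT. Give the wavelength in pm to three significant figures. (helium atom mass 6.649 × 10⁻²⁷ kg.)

KE = (3/2)k_BT = 1.5 × 1.381 × 10⁻²³ × 22.5 = 4.661 × 10⁻²² J.
p = √(2mKE) = √(2 × 6.649 × 10⁻²⁷ × 4.661 × 10⁻²²) = 2.490 × 10⁻²⁴ kg·m/s.
λ = h/p = 2.66 × 10⁻¹⁰ m = 266 pm.

λ = 266 pm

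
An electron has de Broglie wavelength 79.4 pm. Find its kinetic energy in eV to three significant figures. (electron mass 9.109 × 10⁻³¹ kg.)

p = h/λ = 6.626 × 10⁻³⁴ / 7.940 × 10⁻¹¹ = 8.345 × 10⁻²⁴ kg·m/s.
KE = p²/(2m) = (8.345 × 10⁻²⁴)² / (2 × 9.109 × 10⁻³¹) = 3.823 × 10⁻¹⁷ J = 239 eV.

KE = 239 eV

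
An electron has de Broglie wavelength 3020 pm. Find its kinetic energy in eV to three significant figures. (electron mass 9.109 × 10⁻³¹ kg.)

KE = 0.165 eV

p = h/λ = 6.626 × 10⁻³⁴ / 3.020 × 10⁻⁹ = 2.194 × 10⁻²⁵ kg·m/s.
KE = p²/(2m) = (2.194 × 10⁻²⁵)² / (2 × 9.109 × 10⁻³¹) = 2.642 × 10⁻²⁰ J = 0.165 eV.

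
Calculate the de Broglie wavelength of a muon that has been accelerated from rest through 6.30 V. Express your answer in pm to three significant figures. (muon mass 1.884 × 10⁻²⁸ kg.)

KE = eV = 1.602 × 10⁻¹⁹ × 6.300 = 1.009 × 10⁻¹⁸ J.
p = √(2mKE) = √(2 × 1.884 × 10⁻²⁸ × 1.009 × 10⁻¹⁸) = 1.950 × 10⁻²³ kg·m/s.
λ = h/p = 6.626 × 10⁻³⁴ / 1.950 × 10⁻²³ = 3.40 × 10⁻¹¹ m = 34.0 pm.

λ = 34.0 pm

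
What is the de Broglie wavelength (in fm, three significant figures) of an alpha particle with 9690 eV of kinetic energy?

λ = 146 fm

KE = 9690 eV = 1.552 × 10⁻¹⁵ J.
p = √(2mKE) = √(2 × 6.645 × 10⁻²⁷ × 1.552 × 10⁻¹⁵) = 4.542 × 10⁻²¹ kg·m/s.
λ = h/p = 6.626 × 10⁻³⁴ / 4.542 × 10⁻²¹ = 1.46 × 10⁻¹³ m = 146 fm.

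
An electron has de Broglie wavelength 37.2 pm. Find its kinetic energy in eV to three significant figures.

p = h/λ = 6.626 × 10⁻³⁴ / 3.720 × 10⁻¹¹ = 1.781 × 10⁻²³ kg·m/s.
KE = p²/(2m) = (1.781 × 10⁻²³)² / (2 × 9.109 × 10⁻³¹) = 1.741 × 10⁻¹⁶ J = 1090 eV.

KE = 1090 eV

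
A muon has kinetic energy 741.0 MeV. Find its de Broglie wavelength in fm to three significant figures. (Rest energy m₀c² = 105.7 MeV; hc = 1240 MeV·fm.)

Total energy E = KE + m₀c² = 741.0 + 105.7 = 846.7 MeV.
(pc)² = E² − (m₀c²)² = (846.7)² − (105.7)² = 7.057 × 10⁵ MeV², so pc = 840.1 MeV.
λ = hc/(pc) = 1240 MeV·fm / 840.1 MeV = 1.48 fm.

λ = 1.48 fm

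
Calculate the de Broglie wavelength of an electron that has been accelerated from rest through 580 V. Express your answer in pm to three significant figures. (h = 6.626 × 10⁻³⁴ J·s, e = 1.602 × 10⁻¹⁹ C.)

KE = eV = 1.602 × 10⁻¹⁹ × 580.0 = 9.292 × 10⁻¹⁷ J.
p = √(2mKE) = √(2 × 9.109 × 10⁻³¹ × 9.292 × 10⁻¹⁷) = 1.301 × 10⁻²³ kg·m/s.
λ = h/p = 6.626 × 10⁻³⁴ / 1.301 × 10⁻²³ = 5.09 × 10⁻¹¹ m = 50.9 pm.

λ = 50.9 pm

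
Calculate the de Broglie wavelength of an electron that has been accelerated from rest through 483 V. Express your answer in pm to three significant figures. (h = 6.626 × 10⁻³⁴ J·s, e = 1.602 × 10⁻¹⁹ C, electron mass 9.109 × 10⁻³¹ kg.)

λ = 55.8 pm

KE = eV = 1.602 × 10⁻¹⁹ × 483.0 = 7.738 × 10⁻¹⁷ J.
p = √(2mKE) = √(2 × 9.109 × 10⁻³¹ × 7.738 × 10⁻¹⁷) = 1.187 × 10⁻²³ kg·m/s.
λ = h/p = 6.626 × 10⁻³⁴ / 1.187 × 10⁻²³ = 5.58 × 10⁻¹¹ m = 55.8 pm.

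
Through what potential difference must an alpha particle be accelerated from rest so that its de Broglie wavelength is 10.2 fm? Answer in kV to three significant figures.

V = 991 kV

p = h/λ = 6.626 × 10⁻³⁴ / 1.020 × 10⁻¹⁴ = 6.496 × 10⁻²⁰ kg·m/s.
KE = p²/(2m) = 3.175 × 10⁻¹³ J.
V = KE/2e = 3.175 × 10⁻¹³ / (2 × 1.602 × 10⁻¹⁹) = 991 kV.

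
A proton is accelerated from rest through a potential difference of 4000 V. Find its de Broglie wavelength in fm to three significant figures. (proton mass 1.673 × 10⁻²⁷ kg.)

λ = 453 fm

KE = eV = 1.602 × 10⁻¹⁹ × 4000 = 6.408 × 10⁻¹⁶ J.
p = √(2mKE) = √(2 × 1.673 × 10⁻²⁷ × 6.408 × 10⁻¹⁶) = 1.464 × 10⁻²¹ kg·m/s.
λ = h/p = 6.626 × 10⁻³⁴ / 1.464 × 10⁻²¹ = 4.53 × 10⁻¹³ m = 453 fm.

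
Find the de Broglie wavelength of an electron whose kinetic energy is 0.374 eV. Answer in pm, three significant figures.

KE = 0.374 eV = 5.991 × 10⁻²⁰ J.
p = √(2mKE) = √(2 × 9.109 × 10⁻³¹ × 5.991 × 10⁻²⁰) = 3.304 × 10⁻²⁵ kg·m/s.
λ = h/p = 6.626 × 10⁻³⁴ / 3.304 × 10⁻²⁵ = 2.01 × 10⁻⁹ m = 2010 pm.

λ = 2010 pm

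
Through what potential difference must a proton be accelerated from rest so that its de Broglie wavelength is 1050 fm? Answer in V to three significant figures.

p = h/λ = 6.626 × 10⁻³⁴ / 1.050 × 10⁻¹² = 6.310 × 10⁻²² kg·m/s.
KE = p²/(2m) = 1.190 × 10⁻¹⁶ J.
V = KE/e = 1.190 × 10⁻¹⁶ / (1.602 × 10⁻¹⁹) = 743 V.

V = 743 V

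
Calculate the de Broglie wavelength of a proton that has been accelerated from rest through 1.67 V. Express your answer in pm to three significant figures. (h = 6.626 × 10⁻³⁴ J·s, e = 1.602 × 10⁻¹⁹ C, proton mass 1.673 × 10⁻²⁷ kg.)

λ = 22.1 pm

KE = eV = 1.602 × 10⁻¹⁹ × 1.670 = 2.675 × 10⁻¹⁹ J.
p = √(2mKE) = √(2 × 1.673 × 10⁻²⁷ × 2.675 × 10⁻¹⁹) = 2.992 × 10⁻²³ kg·m/s.
λ = h/p = 6.626 × 10⁻³⁴ / 2.992 × 10⁻²³ = 2.21 × 10⁻¹¹ m = 22.1 pm.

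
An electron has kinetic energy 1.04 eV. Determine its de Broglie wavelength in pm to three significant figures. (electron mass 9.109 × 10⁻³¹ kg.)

KE = 1.04 eV = 1.666 × 10⁻¹⁹ J.
p = √(2mKE) = √(2 × 9.109 × 10⁻³¹ × 1.666 × 10⁻¹⁹) = 5.509 × 10⁻²⁵ kg·m/s.
λ = h/p = 6.626 × 10⁻³⁴ / 5.509 × 10⁻²⁵ = 1.20 × 10⁻⁹ m = 1200 pm.

λ = 1200 pm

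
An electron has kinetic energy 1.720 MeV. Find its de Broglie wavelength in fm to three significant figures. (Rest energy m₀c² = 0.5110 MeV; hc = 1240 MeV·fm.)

λ = 571 fm

Total energy E = KE + m₀c² = 1.720 + 0.5110 = 2.2310 MeV.
(pc)² = E² − (m₀c²)² = (2.2310)² − (0.5110)² = 4.716 MeV², so pc = 2.172 MeV.
λ = hc/(pc) = 1240 MeV·fm / 2.172 MeV = 571 fm.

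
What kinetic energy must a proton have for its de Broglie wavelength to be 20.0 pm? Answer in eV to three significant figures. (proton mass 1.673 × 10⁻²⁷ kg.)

KE = 2.05 eV

p = h/λ = 6.626 × 10⁻³⁴ / 2.000 × 10⁻¹¹ = 3.313 × 10⁻²³ kg·m/s.
KE = p²/(2m) = (3.313 × 10⁻²³)² / (2 × 1.673 × 10⁻²⁷) = 3.280 × 10⁻¹⁹ J = 2.05 eV.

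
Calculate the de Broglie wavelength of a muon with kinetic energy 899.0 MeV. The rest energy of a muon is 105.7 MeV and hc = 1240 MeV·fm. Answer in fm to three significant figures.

λ = 1.24 fm

Total energy E = KE + m₀c² = 899.0 + 105.7 = 1004.7 MeV.
(pc)² = E² − (m₀c²)² = (1004.7)² − (105.7)² = 9.982 × 10⁵ MeV², so pc = 999.1 MeV.
λ = hc/(pc) = 1240 MeV·fm / 999.1 MeV = 1.24 fm.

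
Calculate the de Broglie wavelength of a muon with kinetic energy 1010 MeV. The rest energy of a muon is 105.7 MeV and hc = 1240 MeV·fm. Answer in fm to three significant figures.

λ = 1.12 fm

Total energy E = KE + m₀c² = 1010 + 105.7 = 1115.7 MeV.
(pc)² = E² − (m₀c²)² = (1115.7)² − (105.7)² = 1.234 × 10⁶ MeV², so pc = 1111 MeV.
λ = hc/(pc) = 1240 MeV·fm / 1111 MeV = 1.12 fm.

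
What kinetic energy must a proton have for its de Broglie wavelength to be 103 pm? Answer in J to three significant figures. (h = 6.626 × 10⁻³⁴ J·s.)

KE = 1.24 × 10⁻²⁰ J

p = h/λ = 6.626 × 10⁻³⁴ / 1.030 × 10⁻¹⁰ = 6.433 × 10⁻²⁴ kg·m/s.
KE = p²/(2m) = (6.433 × 10⁻²⁴)² / (2 × 1.673 × 10⁻²⁷) = 1.237 × 10⁻²⁰ J = 1.24 × 10⁻²⁰ J.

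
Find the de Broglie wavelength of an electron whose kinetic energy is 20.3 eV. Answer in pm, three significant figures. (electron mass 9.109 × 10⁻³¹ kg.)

KE = 20.3 eV = 3.252 × 10⁻¹⁸ J.
p = √(2mKE) = √(2 × 9.109 × 10⁻³¹ × 3.252 × 10⁻¹⁸) = 2.434 × 10⁻²⁴ kg·m/s.
λ = h/p = 6.626 × 10⁻³⁴ / 2.434 × 10⁻²⁴ = 2.72 × 10⁻¹⁰ m = 272 pm.

λ = 272 pm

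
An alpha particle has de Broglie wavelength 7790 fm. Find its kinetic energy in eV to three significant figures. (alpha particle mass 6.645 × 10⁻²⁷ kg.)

p = h/λ = 6.626 × 10⁻³⁴ / 7.790 × 10⁻¹² = 8.506 × 10⁻²³ kg·m/s.
KE = p²/(2m) = (8.506 × 10⁻²³)² / (2 × 6.645 × 10⁻²⁷) = 5.444 × 10⁻¹⁹ J = 3.40 eV.

KE = 3.40 eV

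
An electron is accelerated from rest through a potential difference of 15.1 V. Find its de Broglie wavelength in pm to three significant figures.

λ = 316 pm

KE = eV = 1.602 × 10⁻¹⁹ × 15.10 = 2.419 × 10⁻¹⁸ J.
p = √(2mKE) = √(2 × 9.109 × 10⁻³¹ × 2.419 × 10⁻¹⁸) = 2.099 × 10⁻²⁴ kg·m/s.
λ = h/p = 6.626 × 10⁻³⁴ / 2.099 × 10⁻²⁴ = 3.16 × 10⁻¹⁰ m = 316 pm.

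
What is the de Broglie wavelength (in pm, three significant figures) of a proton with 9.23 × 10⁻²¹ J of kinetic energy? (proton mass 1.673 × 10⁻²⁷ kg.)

p = √(2mKE) = √(2 × 1.673 × 10⁻²⁷ × 9.230 × 10⁻²¹) = 5.557 × 10⁻²⁴ kg·m/s.
λ = h/p = 6.626 × 10⁻³⁴ / 5.557 × 10⁻²⁴ = 1.19 × 10⁻¹⁰ m = 119 pm.

λ = 119 pm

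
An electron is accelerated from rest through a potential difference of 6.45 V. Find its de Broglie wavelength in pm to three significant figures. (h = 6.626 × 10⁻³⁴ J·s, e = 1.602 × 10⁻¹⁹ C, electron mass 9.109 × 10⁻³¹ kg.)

KE = eV = 1.602 × 10⁻¹⁹ × 6.450 = 1.033 × 10⁻¹⁸ J.
p = √(2mKE) = √(2 × 9.109 × 10⁻³¹ × 1.033 × 10⁻¹⁸) = 1.372 × 10⁻²⁴ kg·m/s.
λ = h/p = 6.626 × 10⁻³⁴ / 1.372 × 10⁻²⁴ = 4.83 × 10⁻¹⁰ m = 483 pm.

λ = 483 pm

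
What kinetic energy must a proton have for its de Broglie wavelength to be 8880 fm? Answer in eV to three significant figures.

KE = 10.4 eV

p = h/λ = 6.626 × 10⁻³⁴ / 8.880 × 10⁻¹² = 7.462 × 10⁻²³ kg·m/s.
KE = p²/(2m) = (7.462 × 10⁻²³)² / (2 × 1.673 × 10⁻²⁷) = 1.664 × 10⁻¹⁸ J = 10.4 eV.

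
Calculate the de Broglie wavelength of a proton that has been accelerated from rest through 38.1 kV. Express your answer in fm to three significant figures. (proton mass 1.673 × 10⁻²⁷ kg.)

λ = 147 fm

KE = eV = 1.602 × 10⁻¹⁹ × 3.810 × 10⁴ = 6.104 × 10⁻¹⁵ J.
p = √(2mKE) = √(2 × 1.673 × 10⁻²⁷ × 6.104 × 10⁻¹⁵) = 4.519 × 10⁻²¹ kg·m/s.
λ = h/p = 6.626 × 10⁻³⁴ / 4.519 × 10⁻²¹ = 1.47 × 10⁻¹³ m = 147 fm.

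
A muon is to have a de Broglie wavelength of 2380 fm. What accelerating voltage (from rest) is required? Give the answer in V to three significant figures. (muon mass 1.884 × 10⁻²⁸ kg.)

p = h/λ = 6.626 × 10⁻³⁴ / 2.380 × 10⁻¹² = 2.784 × 10⁻²² kg·m/s.
KE = p²/(2m) = 2.057 × 10⁻¹⁶ J.
V = KE/e = 2.057 × 10⁻¹⁶ / (1.602 × 10⁻¹⁹) = 1280 V.

V = 1280 V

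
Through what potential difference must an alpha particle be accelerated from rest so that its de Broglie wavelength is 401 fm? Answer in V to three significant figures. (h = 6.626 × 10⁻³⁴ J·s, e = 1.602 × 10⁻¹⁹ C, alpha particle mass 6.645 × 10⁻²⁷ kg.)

p = h/λ = 6.626 × 10⁻³⁴ / 4.010 × 10⁻¹³ = 1.652 × 10⁻²¹ kg·m/s.
KE = p²/(2m) = 2.054 × 10⁻¹⁶ J.
V = KE/2e = 2.054 × 10⁻¹⁶ / (2 × 1.602 × 10⁻¹⁹) = 641 V.

V = 641 V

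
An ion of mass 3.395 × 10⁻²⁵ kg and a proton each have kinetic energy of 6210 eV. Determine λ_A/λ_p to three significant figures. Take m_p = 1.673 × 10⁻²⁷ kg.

At fixed KE, p = √(2mKE) so λ = h/p ∝ 1/√m.
λ_A/λ_p = √(m_p/m_A) = √(1.673 × 10⁻²⁷/3.395 × 10⁻²⁵) = √(4.928 × 10⁻³) = 0.0702.

λ_A/λ_p = 0.0702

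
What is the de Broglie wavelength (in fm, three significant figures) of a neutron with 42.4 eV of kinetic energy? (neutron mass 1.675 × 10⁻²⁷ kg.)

λ = 4390 fm

KE = 42.4 eV = 6.792 × 10⁻¹⁸ J.
p = √(2mKE) = √(2 × 1.675 × 10⁻²⁷ × 6.792 × 10⁻¹⁸) = 1.508 × 10⁻²² kg·m/s.
λ = h/p = 6.626 × 10⁻³⁴ / 1.508 × 10⁻²² = 4.39 × 10⁻¹² m = 4390 fm.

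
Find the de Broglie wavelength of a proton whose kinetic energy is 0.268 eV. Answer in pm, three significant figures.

λ = 55.3 pm

KE = 0.268 eV = 4.293 × 10⁻²⁰ J.
p = √(2mKE) = √(2 × 1.673 × 10⁻²⁷ × 4.293 × 10⁻²⁰) = 1.199 × 10⁻²³ kg·m/s.
λ = h/p = 6.626 × 10⁻³⁴ / 1.199 × 10⁻²³ = 5.53 × 10⁻¹¹ m = 55.3 pm.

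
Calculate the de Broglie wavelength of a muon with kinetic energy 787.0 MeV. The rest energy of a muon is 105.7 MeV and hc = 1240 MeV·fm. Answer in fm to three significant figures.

Total energy E = KE + m₀c² = 787.0 + 105.7 = 892.7 MeV.
(pc)² = E² − (m₀c²)² = (892.7)² − (105.7)² = 7.857 × 10⁵ MeV², so pc = 886.4 MeV.
λ = hc/(pc) = 1240 MeV·fm / 886.4 MeV = 1.40 fm.

λ = 1.40 fm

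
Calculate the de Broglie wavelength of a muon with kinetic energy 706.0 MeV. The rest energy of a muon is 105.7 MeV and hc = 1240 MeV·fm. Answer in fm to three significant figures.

λ = 1.54 fm

Total energy E = KE + m₀c² = 706.0 + 105.7 = 811.7 MeV.
(pc)² = E² − (m₀c²)² = (811.7)² − (105.7)² = 6.477 × 10⁵ MeV², so pc = 804.8 MeV.
λ = hc/(pc) = 1240 MeV·fm / 804.8 MeV = 1.54 fm.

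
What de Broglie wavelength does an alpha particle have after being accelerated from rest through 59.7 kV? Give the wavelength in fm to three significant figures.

λ = 41.6 fm

KE = 2eV = 2 × 1.602 × 10⁻¹⁹ × 5.970 × 10⁴ = 1.913 × 10⁻¹⁴ J.
p = √(2mKE) = √(2 × 6.645 × 10⁻²⁷ × 1.913 × 10⁻¹⁴) = 1.594 × 10⁻²⁰ kg·m/s.
λ = h/p = 6.626 × 10⁻³⁴ / 1.594 × 10⁻²⁰ = 4.16 × 10⁻¹⁴ m = 41.6 fm.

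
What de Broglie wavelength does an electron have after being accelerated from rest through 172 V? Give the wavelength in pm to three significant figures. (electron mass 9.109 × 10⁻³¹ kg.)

KE = eV = 1.602 × 10⁻¹⁹ × 172.0 = 2.755 × 10⁻¹⁷ J.
p = √(2mKE) = √(2 × 9.109 × 10⁻³¹ × 2.755 × 10⁻¹⁷) = 7.085 × 10⁻²⁴ kg·m/s.
λ = h/p = 6.626 × 10⁻³⁴ / 7.085 × 10⁻²⁴ = 9.35 × 10⁻¹¹ m = 93.5 pm.

λ = 93.5 pm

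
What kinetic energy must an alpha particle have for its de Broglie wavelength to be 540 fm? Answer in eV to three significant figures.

p = h/λ = 6.626 × 10⁻³⁴ / 5.400 × 10⁻¹³ = 1.227 × 10⁻²¹ kg·m/s.
KE = p²/(2m) = (1.227 × 10⁻²¹)² / (2 × 6.645 × 10⁻²⁷) = 1.133 × 10⁻¹⁶ J = 707 eV.

KE = 707 eV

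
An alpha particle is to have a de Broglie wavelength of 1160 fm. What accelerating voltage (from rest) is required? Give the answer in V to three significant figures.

V = 76.6 V

p = h/λ = 6.626 × 10⁻³⁴ / 1.160 × 10⁻¹² = 5.712 × 10⁻²² kg·m/s.
KE = p²/(2m) = 2.455 × 10⁻¹⁷ J.
V = KE/2e = 2.455 × 10⁻¹⁷ / (2 × 1.602 × 10⁻¹⁹) = 76.6 V.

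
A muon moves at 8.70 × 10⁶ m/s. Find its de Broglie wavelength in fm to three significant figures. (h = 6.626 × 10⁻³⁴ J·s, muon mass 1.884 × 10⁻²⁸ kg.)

λ = 404 fm

p = mv = 1.884 × 10⁻²⁸ × 8.70 × 10⁶ = 1.639 × 10⁻²¹ kg·m/s.
λ = h/p = 6.626 × 10⁻³⁴ / 1.639 × 10⁻²¹ = 4.04 × 10⁻¹³ m = 404 fm.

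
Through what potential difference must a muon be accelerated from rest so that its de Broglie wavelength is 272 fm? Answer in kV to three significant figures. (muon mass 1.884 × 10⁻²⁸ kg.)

p = h/λ = 6.626 × 10⁻³⁴ / 2.720 × 10⁻¹³ = 2.436 × 10⁻²¹ kg·m/s.
KE = p²/(2m) = 1.575 × 10⁻¹⁴ J.
V = KE/e = 1.575 × 10⁻¹⁴ / (1.602 × 10⁻¹⁹) = 98.3 kV.

V = 98.3 kV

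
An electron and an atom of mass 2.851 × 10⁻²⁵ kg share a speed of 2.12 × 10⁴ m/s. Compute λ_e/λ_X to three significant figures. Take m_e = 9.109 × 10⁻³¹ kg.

At fixed v, p = mv so λ = h/(mv) ∝ 1/m.
λ_e/λ_X = m_X/m_e = 2.851 × 10⁻²⁵/9.109 × 10⁻³¹ = 3.13 × 10⁵.

λ_e/λ_X = 3.13 × 10⁵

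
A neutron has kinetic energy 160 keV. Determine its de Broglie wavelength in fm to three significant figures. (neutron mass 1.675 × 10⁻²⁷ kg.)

λ = 71.5 fm

KE = 160 keV = 2.563 × 10⁻¹⁴ J.
p = √(2mKE) = √(2 × 1.675 × 10⁻²⁷ × 2.563 × 10⁻¹⁴) = 9.266 × 10⁻²¹ kg·m/s.
λ = h/p = 6.626 × 10⁻³⁴ / 9.266 × 10⁻²¹ = 7.15 × 10⁻¹⁴ m = 71.5 fm.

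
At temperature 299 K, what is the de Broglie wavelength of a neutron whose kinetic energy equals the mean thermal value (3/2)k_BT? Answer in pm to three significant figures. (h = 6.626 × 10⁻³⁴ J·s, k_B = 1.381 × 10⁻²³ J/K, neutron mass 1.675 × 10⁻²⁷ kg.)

λ = 145 pm

KE = (3/2)k_BT = 1.5 × 1.381 × 10⁻²³ × 299 = 6.194 × 10⁻²¹ J.
p = √(2mKE) = √(2 × 1.675 × 10⁻²⁷ × 6.194 × 10⁻²¹) = 4.555 × 10⁻²⁴ kg·m/s.
λ = h/p = 1.45 × 10⁻¹⁰ m = 145 pm.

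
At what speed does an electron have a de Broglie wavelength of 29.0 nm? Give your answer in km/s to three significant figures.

v = 25.1 km/s

p = h/λ = 6.626 × 10⁻³⁴ / 2.900 × 10⁻⁸ = 2.285 × 10⁻²⁶ kg·m/s.
v = p/m = 2.285 × 10⁻²⁶ / 9.109 × 10⁻³¹ = 2.51 × 10⁴ m/s = 25.1 km/s.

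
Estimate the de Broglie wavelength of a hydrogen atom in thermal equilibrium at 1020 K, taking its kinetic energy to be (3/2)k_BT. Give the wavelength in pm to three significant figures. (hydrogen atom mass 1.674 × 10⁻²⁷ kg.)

KE = (3/2)k_BT = 1.5 × 1.381 × 10⁻²³ × 1020 = 2.113 × 10⁻²⁰ J.
p = √(2mKE) = √(2 × 1.674 × 10⁻²⁷ × 2.113 × 10⁻²⁰) = 8.411 × 10⁻²⁴ kg·m/s.
λ = h/p = 7.88 × 10⁻¹¹ m = 78.8 pm.

λ = 78.8 pm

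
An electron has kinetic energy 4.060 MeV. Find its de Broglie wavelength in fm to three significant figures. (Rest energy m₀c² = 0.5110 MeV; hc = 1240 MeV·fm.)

Total energy E = KE + m₀c² = 4.060 + 0.5110 = 4.5710 MeV.
(pc)² = E² − (m₀c²)² = (4.5710)² − (0.5110)² = 20.63 MeV², so pc = 4.542 MeV.
λ = hc/(pc) = 1240 MeV·fm / 4.542 MeV = 273 fm.

λ = 273 fm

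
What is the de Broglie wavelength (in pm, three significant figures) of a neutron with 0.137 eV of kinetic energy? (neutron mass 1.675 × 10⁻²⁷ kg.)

KE = 0.137 eV = 2.195 × 10⁻²⁰ J.
p = √(2mKE) = √(2 × 1.675 × 10⁻²⁷ × 2.195 × 10⁻²⁰) = 8.575 × 10⁻²⁴ kg·m/s.
λ = h/p = 6.626 × 10⁻³⁴ / 8.575 × 10⁻²⁴ = 7.73 × 10⁻¹¹ m = 77.3 pm.

λ = 77.3 pm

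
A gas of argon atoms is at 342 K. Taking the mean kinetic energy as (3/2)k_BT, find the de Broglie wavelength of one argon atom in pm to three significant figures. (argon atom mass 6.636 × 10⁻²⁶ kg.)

λ = 21.6 pm

KE = (3/2)k_BT = 1.5 × 1.381 × 10⁻²³ × 342 = 7.085 × 10⁻²¹ J.
p = √(2mKE) = √(2 × 6.636 × 10⁻²⁶ × 7.085 × 10⁻²¹) = 3.066 × 10⁻²³ kg·m/s.
λ = h/p = 2.16 × 10⁻¹¹ m = 21.6 pm.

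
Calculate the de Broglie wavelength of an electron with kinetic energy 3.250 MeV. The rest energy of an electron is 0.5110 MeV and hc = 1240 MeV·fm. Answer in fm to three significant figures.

λ = 333 fm

Total energy E = KE + m₀c² = 3.250 + 0.5110 = 3.7610 MeV.
(pc)² = E² − (m₀c²)² = (3.7610)² − (0.5110)² = 13.88 MeV², so pc = 3.726 MeV.
λ = hc/(pc) = 1240 MeV·fm / 3.726 MeV = 333 fm.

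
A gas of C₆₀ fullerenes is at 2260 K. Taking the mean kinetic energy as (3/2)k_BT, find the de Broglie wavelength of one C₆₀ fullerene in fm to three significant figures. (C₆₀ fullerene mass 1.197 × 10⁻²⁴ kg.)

λ = 1980 fm

KE = (3/2)k_BT = 1.5 × 1.381 × 10⁻²³ × 2260 = 4.682 × 10⁻²⁰ J.
p = √(2mKE) = √(2 × 1.197 × 10⁻²⁴ × 4.682 × 10⁻²⁰) = 3.348 × 10⁻²² kg·m/s.
λ = h/p = 1.98 × 10⁻¹² m = 1980 fm.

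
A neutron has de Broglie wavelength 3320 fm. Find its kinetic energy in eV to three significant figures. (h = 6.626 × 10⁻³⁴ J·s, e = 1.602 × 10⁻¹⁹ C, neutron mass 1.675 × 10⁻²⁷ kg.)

KE = 74.2 eV

p = h/λ = 6.626 × 10⁻³⁴ / 3.320 × 10⁻¹² = 1.996 × 10⁻²² kg·m/s.
KE = p²/(2m) = (1.996 × 10⁻²²)² / (2 × 1.675 × 10⁻²⁷) = 1.189 × 10⁻¹⁷ J = 74.2 eV.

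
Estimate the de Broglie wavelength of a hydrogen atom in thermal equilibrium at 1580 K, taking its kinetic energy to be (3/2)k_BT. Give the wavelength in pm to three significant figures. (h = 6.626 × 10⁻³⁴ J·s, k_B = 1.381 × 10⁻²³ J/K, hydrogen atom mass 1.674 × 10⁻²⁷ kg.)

KE = (3/2)k_BT = 1.5 × 1.381 × 10⁻²³ × 1580 = 3.273 × 10⁻²⁰ J.
p = √(2mKE) = √(2 × 1.674 × 10⁻²⁷ × 3.273 × 10⁻²⁰) = 1.047 × 10⁻²³ kg·m/s.
λ = h/p = 6.33 × 10⁻¹¹ m = 63.3 pm.

λ = 63.3 pm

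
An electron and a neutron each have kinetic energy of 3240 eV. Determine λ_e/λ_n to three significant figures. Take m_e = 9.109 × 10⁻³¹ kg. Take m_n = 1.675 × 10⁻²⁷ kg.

λ_e/λ_n = 42.9

At fixed KE, p = √(2mKE) so λ = h/p ∝ 1/√m.
λ_e/λ_n = √(m_n/m_e) = √(1.675 × 10⁻²⁷/9.109 × 10⁻³¹) = √(1839) = 42.9.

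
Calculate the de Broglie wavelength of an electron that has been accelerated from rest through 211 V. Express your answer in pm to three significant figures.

KE = eV = 1.602 × 10⁻¹⁹ × 211.0 = 3.380 × 10⁻¹⁷ J.
p = √(2mKE) = √(2 × 9.109 × 10⁻³¹ × 3.380 × 10⁻¹⁷) = 7.847 × 10⁻²⁴ kg·m/s.
λ = h/p = 6.626 × 10⁻³⁴ / 7.847 × 10⁻²⁴ = 8.44 × 10⁻¹¹ m = 84.4 pm.

λ = 84.4 pm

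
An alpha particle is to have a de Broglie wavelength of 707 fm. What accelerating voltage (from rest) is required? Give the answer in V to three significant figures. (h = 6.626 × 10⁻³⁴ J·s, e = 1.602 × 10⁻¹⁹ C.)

p = h/λ = 6.626 × 10⁻³⁴ / 7.070 × 10⁻¹³ = 9.372 × 10⁻²² kg·m/s.
KE = p²/(2m) = 6.609 × 10⁻¹⁷ J.
V = KE/2e = 6.609 × 10⁻¹⁷ / (2 × 1.602 × 10⁻¹⁹) = 206 V.

V = 206 V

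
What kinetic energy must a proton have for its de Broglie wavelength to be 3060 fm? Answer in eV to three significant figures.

KE = 87.5 eV

p = h/λ = 6.626 × 10⁻³⁴ / 3.060 × 10⁻¹² = 2.165 × 10⁻²² kg·m/s.
KE = p²/(2m) = (2.165 × 10⁻²²)² / (2 × 1.673 × 10⁻²⁷) = 1.401 × 10⁻¹⁷ J = 87.5 eV.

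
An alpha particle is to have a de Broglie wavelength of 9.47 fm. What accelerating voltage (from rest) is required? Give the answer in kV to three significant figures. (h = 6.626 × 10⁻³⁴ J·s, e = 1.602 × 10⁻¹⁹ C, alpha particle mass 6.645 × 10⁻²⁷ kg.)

V = 1150 kV

p = h/λ = 6.626 × 10⁻³⁴ / 9.470 × 10⁻¹⁵ = 6.997 × 10⁻²⁰ kg·m/s.
KE = p²/(2m) = 3.684 × 10⁻¹³ J.
V = KE/2e = 3.684 × 10⁻¹³ / (2 × 1.602 × 10⁻¹⁹) = 1150 kV.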